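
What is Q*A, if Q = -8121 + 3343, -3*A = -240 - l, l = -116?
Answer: -592472/3 ≈ -1.9749e+5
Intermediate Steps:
A = 124/3 (A = -(-240 - 1*(-116))/3 = -(-240 + 116)/3 = -⅓*(-124) = 124/3 ≈ 41.333)
Q = -4778
Q*A = -4778*124/3 = -592472/3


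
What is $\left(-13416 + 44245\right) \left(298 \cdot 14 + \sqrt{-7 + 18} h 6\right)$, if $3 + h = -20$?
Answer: $128618588 - 4254402 \sqrt{11} \approx 1.1451 \cdot 10^{8}$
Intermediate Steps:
$h = -23$ ($h = -3 - 20 = -23$)
$\left(-13416 + 44245\right) \left(298 \cdot 14 + \sqrt{-7 + 18} h 6\right) = \left(-13416 + 44245\right) \left(298 \cdot 14 + \sqrt{-7 + 18} \left(-23\right) 6\right) = 30829 \left(4172 + \sqrt{11} \left(-23\right) 6\right) = 30829 \left(4172 + - 23 \sqrt{11} \cdot 6\right) = 30829 \left(4172 - 138 \sqrt{11}\right) = 128618588 - 4254402 \sqrt{11}$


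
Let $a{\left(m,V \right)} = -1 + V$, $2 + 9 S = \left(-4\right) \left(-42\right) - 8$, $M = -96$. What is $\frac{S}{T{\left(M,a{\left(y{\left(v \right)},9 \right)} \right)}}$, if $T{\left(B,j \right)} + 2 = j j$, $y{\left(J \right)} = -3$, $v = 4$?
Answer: $\frac{79}{279} \approx 0.28315$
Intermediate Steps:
$S = \frac{158}{9}$ ($S = - \frac{2}{9} + \frac{\left(-4\right) \left(-42\right) - 8}{9} = - \frac{2}{9} + \frac{168 - 8}{9} = - \frac{2}{9} + \frac{1}{9} \cdot 160 = - \frac{2}{9} + \frac{160}{9} = \frac{158}{9} \approx 17.556$)
$T{\left(B,j \right)} = -2 + j^{2}$ ($T{\left(B,j \right)} = -2 + j j = -2 + j^{2}$)
$\frac{S}{T{\left(M,a{\left(y{\left(v \right)},9 \right)} \right)}} = \frac{158}{9 \left(-2 + \left(-1 + 9\right)^{2}\right)} = \frac{158}{9 \left(-2 + 8^{2}\right)} = \frac{158}{9 \left(-2 + 64\right)} = \frac{158}{9 \cdot 62} = \frac{158}{9} \cdot \frac{1}{62} = \frac{79}{279}$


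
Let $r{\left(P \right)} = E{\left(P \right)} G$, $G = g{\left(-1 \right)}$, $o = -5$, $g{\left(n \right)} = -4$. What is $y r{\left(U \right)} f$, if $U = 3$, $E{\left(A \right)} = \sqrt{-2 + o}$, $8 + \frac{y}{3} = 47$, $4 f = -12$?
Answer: $1404 i \sqrt{7} \approx 3714.6 i$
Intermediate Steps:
$f = -3$ ($f = \frac{1}{4} \left(-12\right) = -3$)
$y = 117$ ($y = -24 + 3 \cdot 47 = -24 + 141 = 117$)
$G = -4$
$E{\left(A \right)} = i \sqrt{7}$ ($E{\left(A \right)} = \sqrt{-2 - 5} = \sqrt{-7} = i \sqrt{7}$)
$r{\left(P \right)} = - 4 i \sqrt{7}$ ($r{\left(P \right)} = i \sqrt{7} \left(-4\right) = - 4 i \sqrt{7}$)
$y r{\left(U \right)} f = 117 \left(- 4 i \sqrt{7}\right) \left(-3\right) = - 468 i \sqrt{7} \left(-3\right) = 1404 i \sqrt{7}$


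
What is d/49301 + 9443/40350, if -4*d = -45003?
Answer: 262719173/568370100 ≈ 0.46223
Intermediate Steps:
d = 45003/4 (d = -1/4*(-45003) = 45003/4 ≈ 11251.)
d/49301 + 9443/40350 = (45003/4)/49301 + 9443/40350 = (45003/4)*(1/49301) + 9443*(1/40350) = 6429/28172 + 9443/40350 = 262719173/568370100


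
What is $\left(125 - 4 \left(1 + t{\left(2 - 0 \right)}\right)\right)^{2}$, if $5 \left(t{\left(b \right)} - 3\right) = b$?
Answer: $\frac{288369}{25} \approx 11535.0$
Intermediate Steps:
$t{\left(b \right)} = 3 + \frac{b}{5}$
$\left(125 - 4 \left(1 + t{\left(2 - 0 \right)}\right)\right)^{2} = \left(125 - 4 \left(1 + \left(3 + \frac{2 - 0}{5}\right)\right)\right)^{2} = \left(125 - 4 \left(1 + \left(3 + \frac{2 + 0}{5}\right)\right)\right)^{2} = \left(125 - 4 \left(1 + \left(3 + \frac{1}{5} \cdot 2\right)\right)\right)^{2} = \left(125 - 4 \left(1 + \left(3 + \frac{2}{5}\right)\right)\right)^{2} = \left(125 - 4 \left(1 + \frac{17}{5}\right)\right)^{2} = \left(125 - \frac{88}{5}\right)^{2} = \left(\frac{537}{5}\right)^{2} = \frac{288369}{25}$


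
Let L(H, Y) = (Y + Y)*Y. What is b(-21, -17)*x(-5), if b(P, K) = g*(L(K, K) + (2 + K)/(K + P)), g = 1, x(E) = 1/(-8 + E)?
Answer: -21979/494 ≈ -44.492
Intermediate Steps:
L(H, Y) = 2*Y² (L(H, Y) = (2*Y)*Y = 2*Y²)
b(P, K) = 2*K² + (2 + K)/(K + P) (b(P, K) = 1*(2*K² + (2 + K)/(K + P)) = 2*K² + (2 + K)/(K + P))
b(-21, -17)*x(-5) = ((2 - 17 + 2*(-17)³ + 2*(-21)*(-17)²)/(-17 - 21))/(-8 - 5) = ((2 - 17 + 2*(-4913) + 2*(-21)*289)/(-38))/(-13) = -(2 - 17 - 9826 - 12138)/38*(-1/13) = -1/38*(-21979)*(-1/13) = (21979/38)*(-1/13) = -21979/494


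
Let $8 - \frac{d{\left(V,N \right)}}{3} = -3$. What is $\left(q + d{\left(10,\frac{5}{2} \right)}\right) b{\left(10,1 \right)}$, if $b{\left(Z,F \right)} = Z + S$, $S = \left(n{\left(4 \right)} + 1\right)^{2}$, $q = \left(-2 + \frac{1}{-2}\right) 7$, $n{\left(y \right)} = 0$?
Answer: $\frac{341}{2} \approx 170.5$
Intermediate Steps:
$q = - \frac{35}{2}$ ($q = \left(-2 - \frac{1}{2}\right) 7 = \left(- \frac{5}{2}\right) 7 = - \frac{35}{2} \approx -17.5$)
$d{\left(V,N \right)} = 33$ ($d{\left(V,N \right)} = 24 - -9 = 24 + 9 = 33$)
$S = 1$ ($S = \left(0 + 1\right)^{2} = 1^{2} = 1$)
$b{\left(Z,F \right)} = 1 + Z$ ($b{\left(Z,F \right)} = Z + 1 = 1 + Z$)
$\left(q + d{\left(10,\frac{5}{2} \right)}\right) b{\left(10,1 \right)} = \left(- \frac{35}{2} + 33\right) \left(1 + 10\right) = \frac{31}{2} \cdot 11 = \frac{341}{2}$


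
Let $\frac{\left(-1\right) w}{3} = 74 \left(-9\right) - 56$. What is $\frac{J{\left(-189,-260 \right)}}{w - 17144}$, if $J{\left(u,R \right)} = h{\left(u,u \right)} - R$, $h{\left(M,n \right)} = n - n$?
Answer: $- \frac{130}{7489} \approx -0.017359$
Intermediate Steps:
$h{\left(M,n \right)} = 0$
$w = 2166$ ($w = - 3 \left(74 \left(-9\right) - 56\right) = - 3 \left(-666 - 56\right) = \left(-3\right) \left(-722\right) = 2166$)
$J{\left(u,R \right)} = - R$ ($J{\left(u,R \right)} = 0 - R = - R$)
$\frac{J{\left(-189,-260 \right)}}{w - 17144} = \frac{\left(-1\right) \left(-260\right)}{2166 - 17144} = \frac{260}{2166 - 17144} = \frac{260}{-14978} = 260 \left(- \frac{1}{14978}\right) = - \frac{130}{7489}$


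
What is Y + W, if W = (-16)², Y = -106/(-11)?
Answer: 2922/11 ≈ 265.64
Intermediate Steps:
Y = 106/11 (Y = -106*(-1/11) = 106/11 ≈ 9.6364)
W = 256
Y + W = 106/11 + 256 = 2922/11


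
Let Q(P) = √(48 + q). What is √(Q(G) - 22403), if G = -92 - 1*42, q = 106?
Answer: √(-22403 + √154) ≈ 149.63*I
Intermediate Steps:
G = -134 (G = -92 - 42 = -134)
Q(P) = √154 (Q(P) = √(48 + 106) = √154)
√(Q(G) - 22403) = √(√154 - 22403) = √(-22403 + √154)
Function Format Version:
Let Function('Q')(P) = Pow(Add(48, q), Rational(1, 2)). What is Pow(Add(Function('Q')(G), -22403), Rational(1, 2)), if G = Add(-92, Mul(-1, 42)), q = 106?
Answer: Pow(Add(-22403, Pow(154, Rational(1, 2))), Rational(1, 2)) ≈ Mul(149.63, I)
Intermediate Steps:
G = -134 (G = Add(-92, -42) = -134)
Function('Q')(P) = Pow(154, Rational(1, 2)) (Function('Q')(P) = Pow(Add(48, 106), Rational(1, 2)) = Pow(154, Rational(1, 2)))
Pow(Add(Function('Q')(G), -22403), Rational(1, 2)) = Pow(Add(Pow(154, Rational(1, 2)), -22403), Rational(1, 2)) = Pow(Add(-22403, Pow(154, Rational(1, 2))), Rational(1, 2))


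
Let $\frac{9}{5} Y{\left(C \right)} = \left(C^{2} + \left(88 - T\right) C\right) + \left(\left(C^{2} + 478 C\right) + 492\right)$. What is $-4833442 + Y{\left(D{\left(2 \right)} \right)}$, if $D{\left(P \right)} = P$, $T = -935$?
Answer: $- \frac{43483468}{9} \approx -4.8315 \cdot 10^{6}$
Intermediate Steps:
$Y{\left(C \right)} = \frac{820}{3} + \frac{10 C^{2}}{9} + \frac{7505 C}{9}$ ($Y{\left(C \right)} = \frac{5 \left(\left(C^{2} + \left(88 - -935\right) C\right) + \left(\left(C^{2} + 478 C\right) + 492\right)\right)}{9} = \frac{5 \left(\left(C^{2} + \left(88 + 935\right) C\right) + \left(492 + C^{2} + 478 C\right)\right)}{9} = \frac{5 \left(\left(C^{2} + 1023 C\right) + \left(492 + C^{2} + 478 C\right)\right)}{9} = \frac{5 \left(492 + 2 C^{2} + 1501 C\right)}{9} = \frac{820}{3} + \frac{10 C^{2}}{9} + \frac{7505 C}{9}$)
$-4833442 + Y{\left(D{\left(2 \right)} \right)} = -4833442 + \left(\frac{820}{3} + \frac{10 \cdot 2^{2}}{9} + \frac{7505}{9} \cdot 2\right) = -4833442 + \left(\frac{820}{3} + \frac{10}{9} \cdot 4 + \frac{15010}{9}\right) = -4833442 + \left(\frac{820}{3} + \frac{40}{9} + \frac{15010}{9}\right) = -4833442 + \frac{17510}{9} = - \frac{43483468}{9}$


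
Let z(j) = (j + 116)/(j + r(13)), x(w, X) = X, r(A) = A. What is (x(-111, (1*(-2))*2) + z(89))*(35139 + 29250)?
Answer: -4356989/34 ≈ -1.2815e+5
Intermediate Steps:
z(j) = (116 + j)/(13 + j) (z(j) = (j + 116)/(j + 13) = (116 + j)/(13 + j))
(x(-111, (1*(-2))*2) + z(89))*(35139 + 29250) = ((1*(-2))*2 + (116 + 89)/(13 + 89))*(35139 + 29250) = (-2*2 + 205/102)*64389 = (-4 + (1/102)*205)*64389 = (-4 + 205/102)*64389 = -203/102*64389 = -4356989/34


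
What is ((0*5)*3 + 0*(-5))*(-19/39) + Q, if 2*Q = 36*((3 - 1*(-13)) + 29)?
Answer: 810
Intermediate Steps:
Q = 810 (Q = (36*((3 - 1*(-13)) + 29))/2 = (36*((3 + 13) + 29))/2 = (36*(16 + 29))/2 = (36*45)/2 = (½)*1620 = 810)
((0*5)*3 + 0*(-5))*(-19/39) + Q = ((0*5)*3 + 0*(-5))*(-19/39) + 810 = (0*3 + 0)*(-19*1/39) + 810 = (0 + 0)*(-19/39) + 810 = 0*(-19/39) + 810 = 0 + 810 = 810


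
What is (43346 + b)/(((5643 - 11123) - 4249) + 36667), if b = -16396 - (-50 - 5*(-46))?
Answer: 13385/13469 ≈ 0.99376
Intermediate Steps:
b = -16576 (b = -16396 - (-50 + 230) = -16396 - 1*180 = -16396 - 180 = -16576)
(43346 + b)/(((5643 - 11123) - 4249) + 36667) = (43346 - 16576)/(((5643 - 11123) - 4249) + 36667) = 26770/((-5480 - 4249) + 36667) = 26770/(-9729 + 36667) = 26770/26938 = 26770*(1/26938) = 13385/13469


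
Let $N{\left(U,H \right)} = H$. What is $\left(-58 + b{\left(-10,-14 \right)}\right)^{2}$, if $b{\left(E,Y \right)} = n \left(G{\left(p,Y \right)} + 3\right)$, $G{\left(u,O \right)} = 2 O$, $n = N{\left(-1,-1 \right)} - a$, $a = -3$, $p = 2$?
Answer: $11664$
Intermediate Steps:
$n = 2$ ($n = -1 - -3 = -1 + 3 = 2$)
$b{\left(E,Y \right)} = 6 + 4 Y$ ($b{\left(E,Y \right)} = 2 \left(2 Y + 3\right) = 2 \left(3 + 2 Y\right) = 6 + 4 Y$)
$\left(-58 + b{\left(-10,-14 \right)}\right)^{2} = \left(-58 + \left(6 + 4 \left(-14\right)\right)\right)^{2} = \left(-58 + \left(6 - 56\right)\right)^{2} = \left(-58 - 50\right)^{2} = \left(-108\right)^{2} = 11664$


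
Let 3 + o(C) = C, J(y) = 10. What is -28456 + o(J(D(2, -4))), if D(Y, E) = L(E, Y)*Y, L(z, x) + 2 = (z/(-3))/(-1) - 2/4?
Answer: -28449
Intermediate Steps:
L(z, x) = -5/2 + z/3 (L(z, x) = -2 + ((z/(-3))/(-1) - 2/4) = -2 + ((z*(-1/3))*(-1) - 2*1/4) = -2 + (-z/3*(-1) - 1/2) = -2 + (z/3 - 1/2) = -2 + (-1/2 + z/3) = -5/2 + z/3)
D(Y, E) = Y*(-5/2 + E/3) (D(Y, E) = (-5/2 + E/3)*Y = Y*(-5/2 + E/3))
o(C) = -3 + C
-28456 + o(J(D(2, -4))) = -28456 + (-3 + 10) = -28456 + 7 = -28449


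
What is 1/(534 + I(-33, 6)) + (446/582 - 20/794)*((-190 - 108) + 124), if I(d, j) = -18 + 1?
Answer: -2567392797/19909153 ≈ -128.96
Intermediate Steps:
I(d, j) = -17
1/(534 + I(-33, 6)) + (446/582 - 20/794)*((-190 - 108) + 124) = 1/(534 - 17) + (446/582 - 20/794)*((-190 - 108) + 124) = 1/517 + (446*(1/582) - 20*1/794)*(-298 + 124) = 1/517 + (223/291 - 10/397)*(-174) = 1/517 + (85621/115527)*(-174) = 1/517 - 4966018/38509 = -2567392797/19909153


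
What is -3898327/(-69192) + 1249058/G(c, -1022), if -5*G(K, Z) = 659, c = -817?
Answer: -429555108187/45597528 ≈ -9420.6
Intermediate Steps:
G(K, Z) = -659/5 (G(K, Z) = -1/5*659 = -659/5)
-3898327/(-69192) + 1249058/G(c, -1022) = -3898327/(-69192) + 1249058/(-659/5) = -3898327*(-1/69192) + 1249058*(-5/659) = 3898327/69192 - 6245290/659 = -429555108187/45597528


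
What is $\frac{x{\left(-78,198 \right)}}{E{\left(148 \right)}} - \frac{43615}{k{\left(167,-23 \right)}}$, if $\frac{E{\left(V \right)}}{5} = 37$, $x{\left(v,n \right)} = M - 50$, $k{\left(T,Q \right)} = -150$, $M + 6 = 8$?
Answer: $\frac{322463}{1110} \approx 290.51$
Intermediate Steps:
$M = 2$ ($M = -6 + 8 = 2$)
$x{\left(v,n \right)} = -48$ ($x{\left(v,n \right)} = 2 - 50 = -48$)
$E{\left(V \right)} = 185$ ($E{\left(V \right)} = 5 \cdot 37 = 185$)
$\frac{x{\left(-78,198 \right)}}{E{\left(148 \right)}} - \frac{43615}{k{\left(167,-23 \right)}} = - \frac{48}{185} - \frac{43615}{-150} = \left(-48\right) \frac{1}{185} - - \frac{8723}{30} = - \frac{48}{185} + \frac{8723}{30} = \frac{322463}{1110}$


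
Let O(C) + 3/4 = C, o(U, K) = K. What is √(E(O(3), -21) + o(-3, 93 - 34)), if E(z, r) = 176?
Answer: √235 ≈ 15.330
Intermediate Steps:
O(C) = -¾ + C
√(E(O(3), -21) + o(-3, 93 - 34)) = √(176 + (93 - 34)) = √(176 + 59) = √235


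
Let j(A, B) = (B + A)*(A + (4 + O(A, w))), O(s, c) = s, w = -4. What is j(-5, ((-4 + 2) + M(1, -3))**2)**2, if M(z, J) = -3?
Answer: 14400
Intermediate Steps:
j(A, B) = (4 + 2*A)*(A + B) (j(A, B) = (B + A)*(A + (4 + A)) = (A + B)*(4 + 2*A) = (4 + 2*A)*(A + B))
j(-5, ((-4 + 2) + M(1, -3))**2)**2 = (2*(-5)**2 + 4*(-5) + 4*((-4 + 2) - 3)**2 + 2*(-5)*((-4 + 2) - 3)**2)**2 = (2*25 - 20 + 4*(-2 - 3)**2 + 2*(-5)*(-2 - 3)**2)**2 = (50 - 20 + 4*(-5)**2 + 2*(-5)*(-5)**2)**2 = (50 - 20 + 4*25 + 2*(-5)*25)**2 = (50 - 20 + 100 - 250)**2 = (-120)**2 = 14400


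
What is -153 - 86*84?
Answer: -7377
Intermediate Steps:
-153 - 86*84 = -153 - 7224 = -7377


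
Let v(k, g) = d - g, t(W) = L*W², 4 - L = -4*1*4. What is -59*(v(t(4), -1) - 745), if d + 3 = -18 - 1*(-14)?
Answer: 44309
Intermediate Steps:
L = 20 (L = 4 - (-4*1)*4 = 4 - (-4)*4 = 4 - 1*(-16) = 4 + 16 = 20)
d = -7 (d = -3 + (-18 - 1*(-14)) = -3 + (-18 + 14) = -3 - 4 = -7)
t(W) = 20*W²
v(k, g) = -7 - g
-59*(v(t(4), -1) - 745) = -59*((-7 - 1*(-1)) - 745) = -59*((-7 + 1) - 745) = -59*(-6 - 745) = -59*(-751) = 44309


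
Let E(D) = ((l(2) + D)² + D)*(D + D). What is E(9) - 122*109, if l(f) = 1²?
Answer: -11336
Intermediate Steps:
l(f) = 1
E(D) = 2*D*(D + (1 + D)²) (E(D) = ((1 + D)² + D)*(D + D) = (D + (1 + D)²)*(2*D) = 2*D*(D + (1 + D)²))
E(9) - 122*109 = 2*9*(9 + (1 + 9)²) - 122*109 = 2*9*(9 + 10²) - 13298 = 2*9*(9 + 100) - 13298 = 2*9*109 - 13298 = 1962 - 13298 = -11336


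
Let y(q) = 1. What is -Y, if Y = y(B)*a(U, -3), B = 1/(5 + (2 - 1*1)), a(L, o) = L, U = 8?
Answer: -8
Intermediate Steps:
B = ⅙ (B = 1/(5 + (2 - 1)) = 1/(5 + 1) = 1/6 = ⅙ ≈ 0.16667)
Y = 8 (Y = 1*8 = 8)
-Y = -1*8 = -8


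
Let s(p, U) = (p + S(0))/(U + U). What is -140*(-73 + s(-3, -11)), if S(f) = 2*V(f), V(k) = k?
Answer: 112210/11 ≈ 10201.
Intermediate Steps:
S(f) = 2*f
s(p, U) = p/(2*U) (s(p, U) = (p + 2*0)/(U + U) = (p + 0)/((2*U)) = p*(1/(2*U)) = p/(2*U))
-140*(-73 + s(-3, -11)) = -140*(-73 + (1/2)*(-3)/(-11)) = -140*(-73 + (1/2)*(-3)*(-1/11)) = -140*(-73 + 3/22) = -140*(-1603/22) = 112210/11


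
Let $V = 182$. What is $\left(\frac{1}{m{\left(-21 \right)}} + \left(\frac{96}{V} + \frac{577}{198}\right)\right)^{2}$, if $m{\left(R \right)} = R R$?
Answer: $\frac{188671215769}{15907767876} \approx 11.86$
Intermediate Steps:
$m{\left(R \right)} = R^{2}$
$\left(\frac{1}{m{\left(-21 \right)}} + \left(\frac{96}{V} + \frac{577}{198}\right)\right)^{2} = \left(\frac{1}{\left(-21\right)^{2}} + \left(\frac{96}{182} + \frac{577}{198}\right)\right)^{2} = \left(\frac{1}{441} + \left(96 \cdot \frac{1}{182} + 577 \cdot \frac{1}{198}\right)\right)^{2} = \left(\frac{1}{441} + \left(\frac{48}{91} + \frac{577}{198}\right)\right)^{2} = \left(\frac{1}{441} + \frac{62011}{18018}\right)^{2} = \left(\frac{434363}{126126}\right)^{2} = \frac{188671215769}{15907767876}$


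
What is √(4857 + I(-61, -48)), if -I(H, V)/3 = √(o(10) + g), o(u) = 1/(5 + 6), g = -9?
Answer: √(587697 - 231*I*√22)/11 ≈ 69.692 - 0.064243*I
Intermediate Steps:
o(u) = 1/11
I(H, V) = -21*I*√22/11 (I(H, V) = -3*√(1/11 - 9) = -21*I*√22/11)
√(4857 + I(-61, -48)) = √(4857 - 21*I*√22/11)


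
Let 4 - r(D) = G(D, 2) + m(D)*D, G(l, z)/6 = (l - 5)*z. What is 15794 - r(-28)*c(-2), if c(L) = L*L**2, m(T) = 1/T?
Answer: 18986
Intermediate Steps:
G(l, z) = 6*z*(-5 + l) (G(l, z) = 6*((l - 5)*z) = 6*((-5 + l)*z) = 6*(z*(-5 + l)) = 6*z*(-5 + l))
c(L) = L**3
r(D) = 63 - 12*D (r(D) = 4 - (6*2*(-5 + D) + D/D) = 4 - ((-60 + 12*D) + 1) = 4 - (-59 + 12*D) = 4 + (59 - 12*D) = 63 - 12*D)
15794 - r(-28)*c(-2) = 15794 - (63 - 12*(-28))*(-2)**3 = 15794 - (63 + 336)*(-8) = 15794 - 399*(-8) = 15794 - 1*(-3192) = 15794 + 3192 = 18986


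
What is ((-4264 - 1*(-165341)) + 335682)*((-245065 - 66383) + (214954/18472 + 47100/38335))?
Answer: -10955261225450354423/70812412 ≈ -1.5471e+11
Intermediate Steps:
((-4264 - 1*(-165341)) + 335682)*((-245065 - 66383) + (214954/18472 + 47100/38335)) = ((-4264 + 165341) + 335682)*(-311448 + (214954*(1/18472) + 47100*(1/38335))) = (161077 + 335682)*(-311448 + (107477/9236 + 9420/7667)) = 496759*(-311448 + 911029279/70812412) = 496759*(-22053473063297/70812412) = -10955261225450354423/70812412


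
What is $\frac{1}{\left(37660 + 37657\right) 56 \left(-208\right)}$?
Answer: $- \frac{1}{877292416} \approx -1.1399 \cdot 10^{-9}$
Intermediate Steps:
$\frac{1}{\left(37660 + 37657\right) 56 \left(-208\right)} = \frac{1}{75317 \left(-11648\right)} = \frac{1}{75317} \left(- \frac{1}{11648}\right) = - \frac{1}{877292416}$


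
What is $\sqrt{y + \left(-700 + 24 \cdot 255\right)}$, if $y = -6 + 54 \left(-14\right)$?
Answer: $\sqrt{4658} \approx 68.25$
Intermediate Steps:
$y = -762$ ($y = -6 - 756 = -762$)
$\sqrt{y + \left(-700 + 24 \cdot 255\right)} = \sqrt{-762 + \left(-700 + 24 \cdot 255\right)} = \sqrt{-762 + \left(-700 + 6120\right)} = \sqrt{-762 + 5420} = \sqrt{4658}$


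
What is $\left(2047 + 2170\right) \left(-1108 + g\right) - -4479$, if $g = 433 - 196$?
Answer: $-3668528$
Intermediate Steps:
$g = 237$ ($g = 433 - 196 = 237$)
$\left(2047 + 2170\right) \left(-1108 + g\right) - -4479 = \left(2047 + 2170\right) \left(-1108 + 237\right) - -4479 = 4217 \left(-871\right) + 4479 = -3673007 + 4479 = -3668528$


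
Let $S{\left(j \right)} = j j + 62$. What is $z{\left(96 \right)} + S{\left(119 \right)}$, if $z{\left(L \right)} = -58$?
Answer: $14165$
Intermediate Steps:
$S{\left(j \right)} = 62 + j^{2}$ ($S{\left(j \right)} = j^{2} + 62 = 62 + j^{2}$)
$z{\left(96 \right)} + S{\left(119 \right)} = -58 + \left(62 + 119^{2}\right) = -58 + \left(62 + 14161\right) = -58 + 14223 = 14165$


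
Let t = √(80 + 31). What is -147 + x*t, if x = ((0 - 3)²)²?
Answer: -147 + 81*√111 ≈ 706.39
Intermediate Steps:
t = √111 ≈ 10.536
x = 81 (x = ((-3)²)² = 9² = 81)
-147 + x*t = -147 + 81*√111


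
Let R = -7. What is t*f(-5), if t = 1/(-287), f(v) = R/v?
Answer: -1/205 ≈ -0.0048781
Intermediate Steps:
f(v) = -7/v
t = -1/287 ≈ -0.0034843
t*f(-5) = -(-1)/(41*(-5)) = -(-1)*(-1)/(41*5) = -1/287*7/5 = -1/205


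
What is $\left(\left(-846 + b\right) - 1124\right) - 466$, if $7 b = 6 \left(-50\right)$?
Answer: $- \frac{17352}{7} \approx -2478.9$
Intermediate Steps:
$b = - \frac{300}{7}$ ($b = \frac{6 \left(-50\right)}{7} = \frac{1}{7} \left(-300\right) = - \frac{300}{7} \approx -42.857$)
$\left(\left(-846 + b\right) - 1124\right) - 466 = \left(\left(-846 - \frac{300}{7}\right) - 1124\right) - 466 = \left(- \frac{6222}{7} - 1124\right) - 466 = - \frac{14090}{7} - 466 = - \frac{17352}{7}$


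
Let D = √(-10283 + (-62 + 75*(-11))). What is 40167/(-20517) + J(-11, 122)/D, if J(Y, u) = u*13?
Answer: -13389/6839 - 793*I*√11170/5585 ≈ -1.9577 - 15.006*I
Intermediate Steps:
J(Y, u) = 13*u
D = I*√11170 (D = √(-10283 + (-62 - 825)) = √(-10283 - 887) = √(-11170) = I*√11170 ≈ 105.69*I)
40167/(-20517) + J(-11, 122)/D = 40167/(-20517) + (13*122)/((I*√11170)) = 40167*(-1/20517) + 1586*(-I*√11170/11170) = -13389/6839 - 793*I*√11170/5585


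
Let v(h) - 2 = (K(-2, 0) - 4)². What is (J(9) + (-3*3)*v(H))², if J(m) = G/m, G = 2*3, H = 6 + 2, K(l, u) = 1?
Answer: 87025/9 ≈ 9669.4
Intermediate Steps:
H = 8
v(h) = 11 (v(h) = 2 + (1 - 4)² = 2 + (-3)² = 2 + 9 = 11)
G = 6
J(m) = 6/m
(J(9) + (-3*3)*v(H))² = (6/9 - 3*3*11)² = (6*(⅑) - 9*11)² = (⅔ - 99)² = (-295/3)² = 87025/9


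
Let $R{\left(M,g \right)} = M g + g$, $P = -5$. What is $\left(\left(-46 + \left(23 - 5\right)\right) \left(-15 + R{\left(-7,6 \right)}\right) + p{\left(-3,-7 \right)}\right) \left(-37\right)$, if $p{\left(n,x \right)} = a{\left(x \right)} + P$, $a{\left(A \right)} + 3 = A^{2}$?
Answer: $-54353$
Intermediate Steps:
$R{\left(M,g \right)} = g + M g$
$a{\left(A \right)} = -3 + A^{2}$
$p{\left(n,x \right)} = -8 + x^{2}$ ($p{\left(n,x \right)} = \left(-3 + x^{2}\right) - 5 = -8 + x^{2}$)
$\left(\left(-46 + \left(23 - 5\right)\right) \left(-15 + R{\left(-7,6 \right)}\right) + p{\left(-3,-7 \right)}\right) \left(-37\right) = \left(\left(-46 + \left(23 - 5\right)\right) \left(-15 + 6 \left(1 - 7\right)\right) - \left(8 - \left(-7\right)^{2}\right)\right) \left(-37\right) = \left(\left(-46 + \left(23 - 5\right)\right) \left(-15 + 6 \left(-6\right)\right) + \left(-8 + 49\right)\right) \left(-37\right) = \left(\left(-46 + 18\right) \left(-15 - 36\right) + 41\right) \left(-37\right) = \left(\left(-28\right) \left(-51\right) + 41\right) \left(-37\right) = \left(1428 + 41\right) \left(-37\right) = 1469 \left(-37\right) = -54353$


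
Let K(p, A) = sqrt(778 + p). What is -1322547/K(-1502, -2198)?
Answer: 1322547*I*sqrt(181)/362 ≈ 49152.0*I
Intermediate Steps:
-1322547/K(-1502, -2198) = -1322547/sqrt(778 - 1502) = -1322547*(-I*sqrt(181)/362) = -(-1322547)*I*sqrt(181)/362 = 1322547*I*sqrt(181)/362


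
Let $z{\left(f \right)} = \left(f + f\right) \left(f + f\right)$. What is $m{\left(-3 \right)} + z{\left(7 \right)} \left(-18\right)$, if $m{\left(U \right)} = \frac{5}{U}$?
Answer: $- \frac{10589}{3} \approx -3529.7$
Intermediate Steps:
$z{\left(f \right)} = 4 f^{2}$ ($z{\left(f \right)} = 2 f 2 f = 4 f^{2}$)
$m{\left(-3 \right)} + z{\left(7 \right)} \left(-18\right) = \frac{5}{-3} + 4 \cdot 7^{2} \left(-18\right) = 5 \left(- \frac{1}{3}\right) + 4 \cdot 49 \left(-18\right) = - \frac{5}{3} + 196 \left(-18\right) = - \frac{5}{3} - 3528 = - \frac{10589}{3}$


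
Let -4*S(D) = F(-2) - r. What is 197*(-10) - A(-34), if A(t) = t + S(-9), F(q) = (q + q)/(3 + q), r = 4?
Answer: -1938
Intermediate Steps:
F(q) = 2*q/(3 + q) (F(q) = (2*q)/(3 + q) = 2*q/(3 + q))
S(D) = 2 (S(D) = -(2*(-2)/(3 - 2) - 1*4)/4 = -(2*(-2)/1 - 4)/4 = -(2*(-2)*1 - 4)/4 = -(-4 - 4)/4 = -¼*(-8) = 2)
A(t) = 2 + t (A(t) = t + 2 = 2 + t)
197*(-10) - A(-34) = 197*(-10) - (2 - 34) = -1970 - 1*(-32) = -1970 + 32 = -1938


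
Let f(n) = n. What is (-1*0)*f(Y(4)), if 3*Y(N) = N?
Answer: 0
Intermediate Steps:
Y(N) = N/3
(-1*0)*f(Y(4)) = (-1*0)*((⅓)*4) = 0*(4/3) = 0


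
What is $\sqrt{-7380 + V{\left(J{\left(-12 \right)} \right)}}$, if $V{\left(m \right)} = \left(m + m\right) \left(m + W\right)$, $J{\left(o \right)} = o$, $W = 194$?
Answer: $2 i \sqrt{2937} \approx 108.39 i$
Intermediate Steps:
$V{\left(m \right)} = 2 m \left(194 + m\right)$ ($V{\left(m \right)} = \left(m + m\right) \left(m + 194\right) = 2 m \left(194 + m\right)$)
$\sqrt{-7380 + V{\left(J{\left(-12 \right)} \right)}} = \sqrt{-7380 + 2 \left(-12\right) \left(194 - 12\right)} = \sqrt{-7380 + 2 \left(-12\right) 182} = \sqrt{-7380 - 4368} = \sqrt{-11748} = 2 i \sqrt{2937}$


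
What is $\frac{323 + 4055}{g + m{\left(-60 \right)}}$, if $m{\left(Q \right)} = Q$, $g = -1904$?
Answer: $- \frac{2189}{982} \approx -2.2291$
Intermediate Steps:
$\frac{323 + 4055}{g + m{\left(-60 \right)}} = \frac{323 + 4055}{-1904 - 60} = \frac{4378}{-1964} = 4378 \left(- \frac{1}{1964}\right) = - \frac{2189}{982}$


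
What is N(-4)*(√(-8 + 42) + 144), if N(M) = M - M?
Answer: 0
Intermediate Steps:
N(M) = 0
N(-4)*(√(-8 + 42) + 144) = 0*(√(-8 + 42) + 144) = 0*(√34 + 144) = 0*(144 + √34) = 0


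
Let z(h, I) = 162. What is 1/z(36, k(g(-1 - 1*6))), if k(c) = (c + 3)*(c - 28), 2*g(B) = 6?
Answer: 1/162 ≈ 0.0061728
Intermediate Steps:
g(B) = 3 (g(B) = (½)*6 = 3)
k(c) = (-28 + c)*(3 + c) (k(c) = (3 + c)*(-28 + c) = (-28 + c)*(3 + c))
1/z(36, k(g(-1 - 1*6))) = 1/162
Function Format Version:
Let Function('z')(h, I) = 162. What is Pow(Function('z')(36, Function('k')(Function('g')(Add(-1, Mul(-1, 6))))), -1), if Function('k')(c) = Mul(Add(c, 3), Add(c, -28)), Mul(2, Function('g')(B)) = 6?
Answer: Rational(1, 162) ≈ 0.0061728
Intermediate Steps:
Function('g')(B) = 3 (Function('g')(B) = Mul(Rational(1, 2), 6) = 3)
Function('k')(c) = Mul(Add(-28, c), Add(3, c)) (Function('k')(c) = Mul(Add(3, c), Add(-28, c)) = Mul(Add(-28, c), Add(3, c)))
Pow(Function('z')(36, Function('k')(Function('g')(Add(-1, Mul(-1, 6))))), -1) = Pow(162, -1) = Rational(1, 162)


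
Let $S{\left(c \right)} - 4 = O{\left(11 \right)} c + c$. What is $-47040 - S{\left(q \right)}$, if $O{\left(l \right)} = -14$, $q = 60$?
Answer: $-46264$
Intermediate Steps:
$S{\left(c \right)} = 4 - 13 c$ ($S{\left(c \right)} = 4 + \left(- 14 c + c\right) = 4 - 13 c$)
$-47040 - S{\left(q \right)} = -47040 - \left(4 - 780\right) = -47040 - -776 = -47040 + 776 = -46264$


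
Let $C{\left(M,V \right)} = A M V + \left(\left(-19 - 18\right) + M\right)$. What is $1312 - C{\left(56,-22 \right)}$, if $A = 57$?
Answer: $71517$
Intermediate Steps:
$C{\left(M,V \right)} = -37 + M + 57 M V$ ($C{\left(M,V \right)} = 57 M V + \left(\left(-19 - 18\right) + M\right) = 57 M V + \left(-37 + M\right) = -37 + M + 57 M V$)
$1312 - C{\left(56,-22 \right)} = 1312 - \left(-37 + 56 + 57 \cdot 56 \left(-22\right)\right) = 1312 - \left(-37 + 56 - 70224\right) = 1312 - -70205 = 1312 + 70205 = 71517$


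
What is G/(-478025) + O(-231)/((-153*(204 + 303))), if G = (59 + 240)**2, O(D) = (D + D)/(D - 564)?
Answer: -367565746633/1965286495575 ≈ -0.18703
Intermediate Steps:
O(D) = 2*D/(-564 + D) (O(D) = (2*D)/(-564 + D) = 2*D/(-564 + D))
G = 89401 (G = 299**2 = 89401)
G/(-478025) + O(-231)/((-153*(204 + 303))) = 89401/(-478025) + (2*(-231)/(-564 - 231))/((-153*(204 + 303))) = 89401*(-1/478025) + (2*(-231)/(-795))/((-153*507)) = -89401/478025 + (2*(-231)*(-1/795))/(-77571) = -89401/478025 + (154/265)*(-1/77571) = -89401/478025 - 154/20556315 = -367565746633/1965286495575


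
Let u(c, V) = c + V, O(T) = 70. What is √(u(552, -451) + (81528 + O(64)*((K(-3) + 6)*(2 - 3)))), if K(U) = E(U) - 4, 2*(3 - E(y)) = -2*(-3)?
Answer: √81489 ≈ 285.46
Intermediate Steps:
E(y) = 0 (E(y) = 3 - (-1)*(-3) = 3 - ½*6 = 3 - 3 = 0)
u(c, V) = V + c
K(U) = -4 (K(U) = 0 - 4 = -4)
√(u(552, -451) + (81528 + O(64)*((K(-3) + 6)*(2 - 3)))) = √((-451 + 552) + (81528 + 70*((-4 + 6)*(2 - 3)))) = √(101 + (81528 + 70*(2*(-1)))) = √(101 + (81528 + 70*(-2))) = √(101 + (81528 - 140)) = √(101 + 81388) = √81489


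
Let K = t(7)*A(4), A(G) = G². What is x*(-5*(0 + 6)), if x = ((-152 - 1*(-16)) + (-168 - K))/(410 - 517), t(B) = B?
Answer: -12480/107 ≈ -116.64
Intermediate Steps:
K = 112 (K = 7*4² = 7*16 = 112)
x = 416/107 (x = ((-152 - 1*(-16)) + (-168 - 1*112))/(410 - 517) = ((-152 + 16) + (-168 - 112))/(-107) = (-136 - 280)*(-1/107) = -416*(-1/107) = 416/107 ≈ 3.8879)
x*(-5*(0 + 6)) = 416*(-5*(0 + 6))/107 = 416*(-5*6)/107 = (416/107)*(-30) = -12480/107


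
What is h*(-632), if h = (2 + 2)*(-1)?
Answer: 2528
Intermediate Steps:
h = -4 (h = 4*(-1) = -4)
h*(-632) = -4*(-632) = 2528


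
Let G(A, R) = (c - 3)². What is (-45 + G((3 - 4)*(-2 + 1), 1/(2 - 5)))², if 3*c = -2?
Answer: 80656/81 ≈ 995.75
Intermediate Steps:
c = -⅔ (c = (⅓)*(-2) = -⅔ ≈ -0.66667)
G(A, R) = 121/9 (G(A, R) = (-⅔ - 3)² = (-11/3)² = 121/9)
(-45 + G((3 - 4)*(-2 + 1), 1/(2 - 5)))² = (-45 + 121/9)² = (-284/9)² = 80656/81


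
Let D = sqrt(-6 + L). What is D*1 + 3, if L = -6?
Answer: 3 + 2*I*sqrt(3) ≈ 3.0 + 3.4641*I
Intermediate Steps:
D = 2*I*sqrt(3) (D = sqrt(-6 - 6) = sqrt(-12) = 2*I*sqrt(3) ≈ 3.4641*I)
D*1 + 3 = (2*I*sqrt(3))*1 + 3 = 2*I*sqrt(3) + 3 = 3 + 2*I*sqrt(3)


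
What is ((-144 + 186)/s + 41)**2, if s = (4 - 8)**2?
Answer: 121801/64 ≈ 1903.1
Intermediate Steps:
s = 16 (s = (-4)**2 = 16)
((-144 + 186)/s + 41)**2 = ((-144 + 186)/16 + 41)**2 = (42*(1/16) + 41)**2 = (21/8 + 41)**2 = (349/8)**2 = 121801/64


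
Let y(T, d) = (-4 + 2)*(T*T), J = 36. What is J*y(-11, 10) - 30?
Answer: -8742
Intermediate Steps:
y(T, d) = -2*T**2
J*y(-11, 10) - 30 = 36*(-2*(-11)**2) - 30 = 36*(-2*121) - 30 = 36*(-242) - 30 = -8712 - 30 = -8742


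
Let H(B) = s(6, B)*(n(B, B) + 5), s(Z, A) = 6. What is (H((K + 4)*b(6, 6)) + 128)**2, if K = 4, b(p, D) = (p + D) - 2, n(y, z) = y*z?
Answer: 1486719364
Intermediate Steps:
b(p, D) = -2 + D + p (b(p, D) = (D + p) - 2 = -2 + D + p)
H(B) = 30 + 6*B**2 (H(B) = 6*(B*B + 5) = 6*(B**2 + 5) = 6*(5 + B**2) = 30 + 6*B**2)
(H((K + 4)*b(6, 6)) + 128)**2 = ((30 + 6*((4 + 4)*(-2 + 6 + 6))**2) + 128)**2 = ((30 + 6*(8*10)**2) + 128)**2 = ((30 + 6*80**2) + 128)**2 = ((30 + 6*6400) + 128)**2 = ((30 + 38400) + 128)**2 = (38430 + 128)**2 = 38558**2 = 1486719364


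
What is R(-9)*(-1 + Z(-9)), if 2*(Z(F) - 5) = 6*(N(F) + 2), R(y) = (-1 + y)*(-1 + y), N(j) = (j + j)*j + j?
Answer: 46900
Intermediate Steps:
N(j) = j + 2*j² (N(j) = (2*j)*j + j = 2*j² + j = j + 2*j²)
R(y) = (-1 + y)²
Z(F) = 11 + 3*F*(1 + 2*F) (Z(F) = 5 + (6*(F*(1 + 2*F) + 2))/2 = 5 + (6*(2 + F*(1 + 2*F)))/2 = 5 + (12 + 6*F*(1 + 2*F))/2 = 5 + (6 + 3*F*(1 + 2*F)) = 11 + 3*F*(1 + 2*F))
R(-9)*(-1 + Z(-9)) = (-1 - 9)²*(-1 + (11 + 3*(-9)*(1 + 2*(-9)))) = (-10)²*(-1 + (11 + 3*(-9)*(1 - 18))) = 100*(-1 + (11 + 3*(-9)*(-17))) = 100*(-1 + (11 + 459)) = 100*(-1 + 470) = 100*469 = 46900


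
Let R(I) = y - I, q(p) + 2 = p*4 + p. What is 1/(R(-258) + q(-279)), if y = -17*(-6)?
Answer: -1/1037 ≈ -0.00096432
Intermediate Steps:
q(p) = -2 + 5*p (q(p) = -2 + (p*4 + p) = -2 + (4*p + p) = -2 + 5*p)
y = 102
R(I) = 102 - I
1/(R(-258) + q(-279)) = 1/((102 - 1*(-258)) + (-2 + 5*(-279))) = 1/((102 + 258) + (-2 - 1395)) = 1/(360 - 1397) = 1/(-1037) = -1/1037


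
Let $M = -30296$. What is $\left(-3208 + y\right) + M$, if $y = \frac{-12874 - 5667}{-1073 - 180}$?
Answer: $- \frac{41961971}{1253} \approx -33489.0$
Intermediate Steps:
$y = \frac{18541}{1253}$ ($y = - \frac{18541}{-1253} = \left(-18541\right) \left(- \frac{1}{1253}\right) = \frac{18541}{1253} \approx 14.797$)
$\left(-3208 + y\right) + M = \left(-3208 + \frac{18541}{1253}\right) - 30296 = - \frac{4001083}{1253} - 30296 = - \frac{41961971}{1253}$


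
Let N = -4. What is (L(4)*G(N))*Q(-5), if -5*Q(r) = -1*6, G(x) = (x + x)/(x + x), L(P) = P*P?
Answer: 96/5 ≈ 19.200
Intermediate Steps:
L(P) = P**2
G(x) = 1 (G(x) = (2*x)/((2*x)) = (2*x)*(1/(2*x)) = 1)
Q(r) = 6/5 (Q(r) = -(-1)*6/5 = -1/5*(-6) = 6/5)
(L(4)*G(N))*Q(-5) = (4**2*1)*(6/5) = (16*1)*(6/5) = 16*(6/5) = 96/5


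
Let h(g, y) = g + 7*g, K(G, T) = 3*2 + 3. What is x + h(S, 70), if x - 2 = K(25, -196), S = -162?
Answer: -1285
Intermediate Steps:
K(G, T) = 9 (K(G, T) = 6 + 3 = 9)
h(g, y) = 8*g
x = 11 (x = 2 + 9 = 11)
x + h(S, 70) = 11 + 8*(-162) = 11 - 1296 = -1285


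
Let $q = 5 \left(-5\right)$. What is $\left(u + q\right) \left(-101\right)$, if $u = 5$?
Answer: $2020$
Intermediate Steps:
$q = -25$
$\left(u + q\right) \left(-101\right) = \left(5 - 25\right) \left(-101\right) = \left(-20\right) \left(-101\right) = 2020$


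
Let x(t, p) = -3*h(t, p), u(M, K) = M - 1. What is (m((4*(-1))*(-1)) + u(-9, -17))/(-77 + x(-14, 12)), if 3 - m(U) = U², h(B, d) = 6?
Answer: 23/95 ≈ 0.24211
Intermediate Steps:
u(M, K) = -1 + M
x(t, p) = -18 (x(t, p) = -3*6 = -18)
m(U) = 3 - U²
(m((4*(-1))*(-1)) + u(-9, -17))/(-77 + x(-14, 12)) = ((3 - ((4*(-1))*(-1))²) + (-1 - 9))/(-77 - 18) = ((3 - (-4*(-1))²) - 10)/(-95) = ((3 - 1*4²) - 10)*(-1/95) = ((3 - 1*16) - 10)*(-1/95) = ((3 - 16) - 10)*(-1/95) = (-13 - 10)*(-1/95) = -23*(-1/95) = 23/95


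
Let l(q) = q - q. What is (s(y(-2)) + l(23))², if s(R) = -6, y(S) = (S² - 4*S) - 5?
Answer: 36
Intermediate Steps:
y(S) = -5 + S² - 4*S
l(q) = 0
(s(y(-2)) + l(23))² = (-6 + 0)² = (-6)² = 36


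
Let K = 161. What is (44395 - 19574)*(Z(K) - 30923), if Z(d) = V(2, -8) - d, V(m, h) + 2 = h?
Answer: -771784174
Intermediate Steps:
V(m, h) = -2 + h
Z(d) = -10 - d (Z(d) = (-2 - 8) - d = -10 - d)
(44395 - 19574)*(Z(K) - 30923) = (44395 - 19574)*((-10 - 1*161) - 30923) = 24821*((-10 - 161) - 30923) = 24821*(-171 - 30923) = 24821*(-31094) = -771784174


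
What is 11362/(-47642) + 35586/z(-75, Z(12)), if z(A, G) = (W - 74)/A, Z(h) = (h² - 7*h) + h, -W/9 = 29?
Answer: 12715030963/1596007 ≈ 7966.8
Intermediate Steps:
W = -261 (W = -9*29 = -261)
Z(h) = h² - 6*h
z(A, G) = -335/A (z(A, G) = (-261 - 74)/A = -335/A)
11362/(-47642) + 35586/z(-75, Z(12)) = 11362/(-47642) + 35586/((-335/(-75))) = 11362*(-1/47642) + 35586/((-335*(-1/75))) = -5681/23821 + 35586/(67/15) = -5681/23821 + 35586*(15/67) = -5681/23821 + 533790/67 = 12715030963/1596007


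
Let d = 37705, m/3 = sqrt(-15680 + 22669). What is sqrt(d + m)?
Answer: sqrt(37705 + 3*sqrt(6989)) ≈ 194.82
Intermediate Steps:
m = 3*sqrt(6989) (m = 3*sqrt(-15680 + 22669) = 3*sqrt(6989) ≈ 250.80)
sqrt(d + m) = sqrt(37705 + 3*sqrt(6989))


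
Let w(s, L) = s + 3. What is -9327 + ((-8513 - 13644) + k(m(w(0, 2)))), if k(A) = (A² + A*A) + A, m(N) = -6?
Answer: -31418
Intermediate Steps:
w(s, L) = 3 + s
k(A) = A + 2*A² (k(A) = (A² + A²) + A = 2*A² + A = A + 2*A²)
-9327 + ((-8513 - 13644) + k(m(w(0, 2)))) = -9327 + ((-8513 - 13644) - 6*(1 + 2*(-6))) = -9327 + (-22157 - 6*(1 - 12)) = -9327 + (-22157 - 6*(-11)) = -9327 + (-22157 + 66) = -9327 - 22091 = -31418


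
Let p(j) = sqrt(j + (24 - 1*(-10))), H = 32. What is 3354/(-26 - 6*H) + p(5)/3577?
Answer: -1677/109 + sqrt(39)/3577 ≈ -15.384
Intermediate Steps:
p(j) = sqrt(34 + j) (p(j) = sqrt(j + (24 + 10)) = sqrt(j + 34) = sqrt(34 + j))
3354/(-26 - 6*H) + p(5)/3577 = 3354/(-26 - 6*32) + sqrt(34 + 5)/3577 = 3354/(-26 - 192) + sqrt(39)*(1/3577) = 3354/(-218) + sqrt(39)/3577 = 3354*(-1/218) + sqrt(39)/3577 = -1677/109 + sqrt(39)/3577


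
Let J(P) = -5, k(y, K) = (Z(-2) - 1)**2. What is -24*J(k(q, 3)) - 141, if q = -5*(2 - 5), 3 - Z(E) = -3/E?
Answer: -21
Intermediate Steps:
Z(E) = 3 + 3/E (Z(E) = 3 - (-3)/E = 3 + 3/E)
q = 15 (q = -5*(-3) = 15)
k(y, K) = 1/4 (k(y, K) = ((3 + 3/(-2)) - 1)**2 = ((3 + 3*(-1/2)) - 1)**2 = ((3 - 3/2) - 1)**2 = (3/2 - 1)**2 = (1/2)**2 = 1/4)
-24*J(k(q, 3)) - 141 = -24*(-5) - 141 = 120 - 141 = -21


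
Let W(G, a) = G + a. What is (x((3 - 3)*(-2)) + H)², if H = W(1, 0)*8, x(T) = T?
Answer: 64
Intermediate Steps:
H = 8 (H = (1 + 0)*8 = 1*8 = 8)
(x((3 - 3)*(-2)) + H)² = ((3 - 3)*(-2) + 8)² = (0*(-2) + 8)² = (0 + 8)² = 8² = 64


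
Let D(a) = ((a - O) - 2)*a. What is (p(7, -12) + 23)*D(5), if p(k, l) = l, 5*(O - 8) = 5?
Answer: -330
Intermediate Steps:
O = 9 (O = 8 + (1/5)*5 = 8 + 1 = 9)
D(a) = a*(-11 + a) (D(a) = ((a - 1*9) - 2)*a = ((a - 9) - 2)*a = ((-9 + a) - 2)*a = (-11 + a)*a = a*(-11 + a))
(p(7, -12) + 23)*D(5) = (-12 + 23)*(5*(-11 + 5)) = 11*(5*(-6)) = 11*(-30) = -330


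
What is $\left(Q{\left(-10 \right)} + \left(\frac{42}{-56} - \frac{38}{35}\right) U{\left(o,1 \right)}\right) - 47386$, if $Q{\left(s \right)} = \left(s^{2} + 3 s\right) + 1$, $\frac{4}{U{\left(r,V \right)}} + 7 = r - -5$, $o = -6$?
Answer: $- \frac{13247943}{280} \approx -47314.0$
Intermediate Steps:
$U{\left(r,V \right)} = \frac{4}{-2 + r}$ ($U{\left(r,V \right)} = \frac{4}{-7 + \left(r - -5\right)} = \frac{4}{-7 + \left(r + 5\right)} = \frac{4}{-7 + \left(5 + r\right)} = \frac{4}{-2 + r}$)
$Q{\left(s \right)} = 1 + s^{2} + 3 s$
$\left(Q{\left(-10 \right)} + \left(\frac{42}{-56} - \frac{38}{35}\right) U{\left(o,1 \right)}\right) - 47386 = \left(\left(1 + \left(-10\right)^{2} + 3 \left(-10\right)\right) + \left(\frac{42}{-56} - \frac{38}{35}\right) \frac{4}{-2 - 6}\right) - 47386 = \left(\left(1 + 100 - 30\right) + \left(42 \left(- \frac{1}{56}\right) - \frac{38}{35}\right) \frac{4}{-8}\right) - 47386 = \left(71 + \left(- \frac{3}{4} - \frac{38}{35}\right) 4 \left(- \frac{1}{8}\right)\right) - 47386 = \left(71 - - \frac{257}{280}\right) - 47386 = \left(71 + \frac{257}{280}\right) - 47386 = \frac{20137}{280} - 47386 = - \frac{13247943}{280}$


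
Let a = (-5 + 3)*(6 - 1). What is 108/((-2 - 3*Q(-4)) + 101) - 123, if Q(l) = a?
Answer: -5253/43 ≈ -122.16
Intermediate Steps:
a = -10 (a = -2*5 = -10)
Q(l) = -10
108/((-2 - 3*Q(-4)) + 101) - 123 = 108/((-2 - 3*(-10)) + 101) - 123 = 108/((-2 + 30) + 101) - 123 = 108/(28 + 101) - 123 = 108/129 - 123 = 108*(1/129) - 123 = 36/43 - 123 = -5253/43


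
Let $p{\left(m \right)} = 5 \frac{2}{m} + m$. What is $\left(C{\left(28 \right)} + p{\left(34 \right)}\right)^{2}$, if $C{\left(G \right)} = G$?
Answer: $\frac{1121481}{289} \approx 3880.6$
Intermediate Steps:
$p{\left(m \right)} = m + \frac{10}{m}$ ($p{\left(m \right)} = \frac{10}{m} + m = m + \frac{10}{m}$)
$\left(C{\left(28 \right)} + p{\left(34 \right)}\right)^{2} = \left(28 + \left(34 + \frac{10}{34}\right)\right)^{2} = \left(28 + \left(34 + 10 \cdot \frac{1}{34}\right)\right)^{2} = \left(28 + \left(34 + \frac{5}{17}\right)\right)^{2} = \left(28 + \frac{583}{17}\right)^{2} = \left(\frac{1059}{17}\right)^{2} = \frac{1121481}{289}$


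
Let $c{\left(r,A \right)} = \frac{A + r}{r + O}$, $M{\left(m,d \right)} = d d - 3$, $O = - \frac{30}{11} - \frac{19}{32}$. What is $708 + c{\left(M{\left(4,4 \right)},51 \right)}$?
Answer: $\frac{2434684}{3407} \approx 714.61$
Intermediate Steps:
$O = - \frac{1169}{352}$ ($O = \left(-30\right) \frac{1}{11} - \frac{19}{32} = - \frac{30}{11} - \frac{19}{32} = - \frac{1169}{352} \approx -3.321$)
$M{\left(m,d \right)} = -3 + d^{2}$ ($M{\left(m,d \right)} = d^{2} - 3 = -3 + d^{2}$)
$c{\left(r,A \right)} = \frac{A + r}{- \frac{1169}{352} + r}$ ($c{\left(r,A \right)} = \frac{A + r}{r - \frac{1169}{352}} = \frac{A + r}{- \frac{1169}{352} + r}$)
$708 + c{\left(M{\left(4,4 \right)},51 \right)} = 708 + \frac{352 \left(51 - \left(3 - 4^{2}\right)\right)}{-1169 + 352 \left(-3 + 4^{2}\right)} = 708 + \frac{352 \left(51 + \left(-3 + 16\right)\right)}{-1169 + 352 \left(-3 + 16\right)} = 708 + \frac{352 \left(51 + 13\right)}{-1169 + 352 \cdot 13} = 708 + 352 \frac{1}{-1169 + 4576} \cdot 64 = 708 + 352 \cdot \frac{1}{3407} \cdot 64 = 708 + \frac{22528}{3407} = \frac{2434684}{3407}$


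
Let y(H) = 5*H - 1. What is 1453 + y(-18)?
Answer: 1362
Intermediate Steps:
y(H) = -1 + 5*H
1453 + y(-18) = 1453 + (-1 + 5*(-18)) = 1453 + (-1 - 90) = 1453 - 91 = 1362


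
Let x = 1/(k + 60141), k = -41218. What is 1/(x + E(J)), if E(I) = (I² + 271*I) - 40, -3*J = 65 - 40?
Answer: -170307/379595371 ≈ -0.00044865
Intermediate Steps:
x = 1/18923 (x = 1/(-41218 + 60141) = 1/18923 ≈ 5.2846e-5)
J = -25/3 (J = -(65 - 40)/3 = -⅓*25 = -25/3 ≈ -8.3333)
E(I) = -40 + I² + 271*I
1/(x + E(J)) = 1/(1/18923 + (-40 + (-25/3)² + 271*(-25/3))) = 1/(1/18923 + (-40 + 625/9 - 6775/3)) = 1/(1/18923 - 20060/9) = 1/(-379595371/170307) = -170307/379595371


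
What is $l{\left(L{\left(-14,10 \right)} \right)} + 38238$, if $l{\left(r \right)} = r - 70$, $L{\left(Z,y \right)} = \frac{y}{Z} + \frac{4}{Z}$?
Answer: $38167$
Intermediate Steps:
$L{\left(Z,y \right)} = \frac{4}{Z} + \frac{y}{Z}$
$l{\left(r \right)} = -70 + r$
$l{\left(L{\left(-14,10 \right)} \right)} + 38238 = \left(-70 + \frac{4 + 10}{-14}\right) + 38238 = \left(-70 - 1\right) + 38238 = -71 + 38238 = 38167$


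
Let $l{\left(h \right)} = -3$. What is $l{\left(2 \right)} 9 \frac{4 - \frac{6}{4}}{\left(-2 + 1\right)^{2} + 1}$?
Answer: $- \frac{135}{4} \approx -33.75$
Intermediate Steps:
$l{\left(2 \right)} 9 \frac{4 - \frac{6}{4}}{\left(-2 + 1\right)^{2} + 1} = \left(-3\right) 9 \frac{4 - \frac{6}{4}}{\left(-2 + 1\right)^{2} + 1} = - 27 \frac{4 - \frac{3}{2}}{\left(-1\right)^{2} + 1} = - 27 \frac{4 - \frac{3}{2}}{1 + 1} = - 27 \frac{5}{2 \cdot 2} = - 27 \cdot \frac{5}{2} \cdot \frac{1}{2} = \left(-27\right) \frac{5}{4} = - \frac{135}{4}$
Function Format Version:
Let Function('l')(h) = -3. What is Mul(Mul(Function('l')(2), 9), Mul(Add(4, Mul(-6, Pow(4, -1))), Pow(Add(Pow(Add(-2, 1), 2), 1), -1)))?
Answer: Rational(-135, 4) ≈ -33.750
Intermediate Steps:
Mul(Mul(Function('l')(2), 9), Mul(Add(4, Mul(-6, Pow(4, -1))), Pow(Add(Pow(Add(-2, 1), 2), 1), -1))) = Mul(Mul(-3, 9), Mul(Add(4, Mul(-6, Pow(4, -1))), Pow(Add(Pow(Add(-2, 1), 2), 1), -1))) = Mul(-27, Mul(Add(4, Mul(-6, Rational(1, 4))), Pow(Add(Pow(-1, 2), 1), -1))) = Mul(-27, Mul(Add(4, Rational(-3, 2)), Pow(Add(1, 1), -1))) = Mul(-27, Mul(Rational(5, 2), Pow(2, -1))) = Mul(-27, Mul(Rational(5, 2), Rational(1, 2))) = Mul(-27, Rational(5, 4)) = Rational(-135, 4)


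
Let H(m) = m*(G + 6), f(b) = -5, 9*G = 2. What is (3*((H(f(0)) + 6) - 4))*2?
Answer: -524/3 ≈ -174.67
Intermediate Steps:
G = 2/9 (G = (⅑)*2 = 2/9 ≈ 0.22222)
H(m) = 56*m/9 (H(m) = m*(2/9 + 6) = m*(56/9) = 56*m/9)
(3*((H(f(0)) + 6) - 4))*2 = (3*(((56/9)*(-5) + 6) - 4))*2 = (3*((-280/9 + 6) - 4))*2 = (3*(-226/9 - 4))*2 = (3*(-262/9))*2 = -262/3*2 = -524/3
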